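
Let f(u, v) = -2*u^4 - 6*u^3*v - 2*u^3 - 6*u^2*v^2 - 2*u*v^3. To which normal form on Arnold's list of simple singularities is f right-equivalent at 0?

E7

The Hessian of f at 0 is [[0, 0], [0, 0]] with rank 0, so corank 2. A Groebner basis of the Jacobian ideal J(f) in C{u,v} is {3*u^2 + v^4 + v^3, u^3, u^2*v - u^2 - v^3/3, 2*u^2 + u*v^2 + 2*v^3/3}; counting standard monomials gives mu = 7. Corank 2; j^3 = -2*u^3 is a perfect cube, so E-series; the 4-jet and mu = 7 give E_7.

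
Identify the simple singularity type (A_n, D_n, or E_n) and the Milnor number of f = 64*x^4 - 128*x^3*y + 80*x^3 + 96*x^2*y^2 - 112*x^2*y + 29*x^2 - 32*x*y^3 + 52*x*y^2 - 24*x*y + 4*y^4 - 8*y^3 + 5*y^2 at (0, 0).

Type A1, Milnor number mu = 1.

The Hessian of f at 0 has rank 2. Corank 0: nondegenerate Morse point, so A_1.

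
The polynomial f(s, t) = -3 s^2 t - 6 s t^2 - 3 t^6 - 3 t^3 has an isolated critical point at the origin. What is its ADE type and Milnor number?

The Hessian of f at 0 has rank 0. Corank 2; j^3 = -3*t*(s + t)^2 has shape L^2 M (L != M), so D-series; mu = 7 gives D_7.

Type D_{7}, Milnor number mu = 7.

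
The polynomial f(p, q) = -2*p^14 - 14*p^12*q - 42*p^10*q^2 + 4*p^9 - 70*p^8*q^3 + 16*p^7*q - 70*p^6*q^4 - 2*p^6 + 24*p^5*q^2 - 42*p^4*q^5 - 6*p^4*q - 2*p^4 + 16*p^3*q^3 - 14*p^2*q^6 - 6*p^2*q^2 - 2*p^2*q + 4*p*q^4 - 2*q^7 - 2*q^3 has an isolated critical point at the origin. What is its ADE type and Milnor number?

The Hessian of f at 0 is [[0, 0], [0, 0]] with rank 0, so corank 2. A Groebner basis of the Jacobian ideal J(f) in C{p,q} is {q^3, p^2 + 3*q^2, p*q}; counting standard monomials gives mu = 4. Corank 2; j^3 = -2*q*(p^2 + q^2) splits into three distinct lines over C (the quadratic factor has nonzero discriminant), so D_4.

Type D_4, Milnor number mu = 4.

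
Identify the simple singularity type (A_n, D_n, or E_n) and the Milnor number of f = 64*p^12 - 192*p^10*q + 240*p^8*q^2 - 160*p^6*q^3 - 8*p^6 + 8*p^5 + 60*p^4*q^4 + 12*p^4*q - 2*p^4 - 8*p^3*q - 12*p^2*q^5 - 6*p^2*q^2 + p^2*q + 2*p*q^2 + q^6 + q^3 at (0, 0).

Type D_{7}, Milnor number mu = 7.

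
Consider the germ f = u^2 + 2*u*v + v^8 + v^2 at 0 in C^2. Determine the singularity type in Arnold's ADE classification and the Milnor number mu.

The Hessian of f at 0 is [[2, 2], [2, 2]] with rank 1, so corank 1. A Groebner basis of the Jacobian ideal J(f) in C{u,v} is {v^7, u + v}; counting standard monomials gives mu = 7. Corank 1: A-series; mu = 7 gives A_7.

Type A_{7}, Milnor number mu = 7.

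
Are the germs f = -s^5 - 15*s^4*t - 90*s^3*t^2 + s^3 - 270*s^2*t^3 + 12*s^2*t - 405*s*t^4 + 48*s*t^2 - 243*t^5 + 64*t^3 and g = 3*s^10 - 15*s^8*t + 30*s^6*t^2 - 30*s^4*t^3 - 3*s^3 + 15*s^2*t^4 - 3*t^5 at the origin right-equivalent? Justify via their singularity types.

Yes.

The Hessian of f at 0 is [[0, 0], [0, 0]] with rank 0, so corank 2. A Groebner basis of the Jacobian ideal J(f) in C{s,t} is {t^5, s*t^3 + 15*t^4/4, s^2 + 8*s*t + 16*t^2}; counting standard monomials gives mu = 8. Corank 2; j^3 = (s + 4*t)^3 is a perfect cube, so E-series; the 5-jet and mu = 8 give E_8. The Hessian of g at 0 is [[0, 0], [0, 0]] with rank 0, so corank 2. A Groebner basis of the Jacobian ideal J(g) in C{s,t} is {t^4, s^2}; counting standard monomials gives mu = 8. Corank 2; j^3 = -3*s^3 is a perfect cube, so E-series; the 5-jet and mu = 8 give E_8. Both have type E_8, hence right-equivalent.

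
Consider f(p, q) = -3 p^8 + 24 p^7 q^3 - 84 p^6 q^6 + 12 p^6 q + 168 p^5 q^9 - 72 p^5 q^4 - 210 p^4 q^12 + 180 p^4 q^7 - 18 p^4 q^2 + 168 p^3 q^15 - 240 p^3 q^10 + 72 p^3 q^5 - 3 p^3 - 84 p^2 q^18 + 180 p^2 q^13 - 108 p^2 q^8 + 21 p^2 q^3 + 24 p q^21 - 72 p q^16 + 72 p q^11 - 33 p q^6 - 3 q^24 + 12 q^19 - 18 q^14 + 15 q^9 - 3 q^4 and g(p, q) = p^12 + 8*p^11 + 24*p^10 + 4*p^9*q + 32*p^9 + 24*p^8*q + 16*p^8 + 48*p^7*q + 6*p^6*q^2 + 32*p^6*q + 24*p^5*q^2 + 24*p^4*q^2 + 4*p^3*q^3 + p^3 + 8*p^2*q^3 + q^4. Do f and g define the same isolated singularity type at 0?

Yes.

The Hessian of f at 0 has rank 0. Corank 2; j^3 = -3*p^3 is a perfect cube, so E-series; the 4-jet and mu = 6 give E_6. The Hessian of g at 0 has rank 0. Corank 2; j^3 = p^3 is a perfect cube, so E-series; the 4-jet and mu = 6 give E_6. Both have type E_6, hence right-equivalent.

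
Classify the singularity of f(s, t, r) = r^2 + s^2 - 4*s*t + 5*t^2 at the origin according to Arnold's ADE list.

A_{1}

The Hessian of f at 0 is [[2, -4, 0], [-4, 10, 0], [0, 0, 2]] with rank 3, so corank 0. A Groebner basis of the Jacobian ideal J(f) in C{s,t,r} is {s, t, r}; counting standard monomials gives mu = 1. Corank 0: nondegenerate Morse point, so A_1.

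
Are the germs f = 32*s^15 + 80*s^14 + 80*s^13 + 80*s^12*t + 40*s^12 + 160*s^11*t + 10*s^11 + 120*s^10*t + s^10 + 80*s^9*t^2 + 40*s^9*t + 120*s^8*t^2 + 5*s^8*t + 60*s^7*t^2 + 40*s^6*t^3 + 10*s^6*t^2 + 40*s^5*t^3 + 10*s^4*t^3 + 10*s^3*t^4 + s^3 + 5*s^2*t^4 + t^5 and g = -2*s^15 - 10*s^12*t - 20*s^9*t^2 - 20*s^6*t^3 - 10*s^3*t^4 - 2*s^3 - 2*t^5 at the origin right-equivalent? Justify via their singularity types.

Yes.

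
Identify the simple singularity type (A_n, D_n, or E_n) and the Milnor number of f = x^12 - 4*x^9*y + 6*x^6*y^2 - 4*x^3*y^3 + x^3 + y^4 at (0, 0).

Type E_6, Milnor number mu = 6.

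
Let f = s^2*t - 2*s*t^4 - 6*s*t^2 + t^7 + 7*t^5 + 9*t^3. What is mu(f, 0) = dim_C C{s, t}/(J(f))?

6

The Hessian of f at 0 has rank 0. Corank 2; j^3 = t*(s - 3*t)^2 has shape L^2 M (L != M), so D-series; mu = 6 gives D_6.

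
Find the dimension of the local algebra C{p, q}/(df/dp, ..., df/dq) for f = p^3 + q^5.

8

The Hessian of f at 0 has rank 0. Corank 2; j^3 = p^3 is a perfect cube, so E-series; the 5-jet and mu = 8 give E_8.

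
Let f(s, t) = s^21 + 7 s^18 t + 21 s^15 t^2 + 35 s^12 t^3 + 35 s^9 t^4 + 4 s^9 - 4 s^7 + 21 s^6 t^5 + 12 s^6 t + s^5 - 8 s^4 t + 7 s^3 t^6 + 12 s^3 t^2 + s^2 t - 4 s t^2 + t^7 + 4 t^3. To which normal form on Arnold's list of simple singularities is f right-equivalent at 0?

D8

The Hessian of f at 0 has rank 0. Corank 2; j^3 = t*(s - 2*t)^2 has shape L^2 M (L != M), so D-series; mu = 8 gives D_8.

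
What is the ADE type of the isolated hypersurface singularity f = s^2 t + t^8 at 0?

D_{9}

The Hessian of f at 0 has rank 0. Corank 2; j^3 = s^2*t has shape L^2 M (L != M), so D-series; mu = 9 gives D_9.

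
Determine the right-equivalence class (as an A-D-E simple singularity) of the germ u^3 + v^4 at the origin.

E_{6}

The Hessian of f at 0 is [[0, 0], [0, 0]] with rank 0, so corank 2. A Groebner basis of the Jacobian ideal J(f) in C{u,v} is {v^3, u^2}; counting standard monomials gives mu = 6. Corank 2; j^3 = u^3 is a perfect cube, so E-series; the 4-jet and mu = 6 give E_6.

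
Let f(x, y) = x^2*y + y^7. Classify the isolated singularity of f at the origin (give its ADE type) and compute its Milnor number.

The Hessian of f at 0 has rank 0. Corank 2; j^3 = x^2*y has shape L^2 M (L != M), so D-series; mu = 8 gives D_8.

Type D_8, Milnor number mu = 8.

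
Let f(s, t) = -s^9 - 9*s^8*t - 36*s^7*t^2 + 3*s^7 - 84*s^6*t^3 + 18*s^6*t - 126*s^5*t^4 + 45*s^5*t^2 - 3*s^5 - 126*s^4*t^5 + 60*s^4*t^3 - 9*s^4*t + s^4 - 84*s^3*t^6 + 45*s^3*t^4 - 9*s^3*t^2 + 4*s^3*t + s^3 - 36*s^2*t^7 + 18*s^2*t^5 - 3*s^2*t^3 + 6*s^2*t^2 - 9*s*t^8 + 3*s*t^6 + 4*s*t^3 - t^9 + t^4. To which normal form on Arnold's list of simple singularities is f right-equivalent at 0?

E_6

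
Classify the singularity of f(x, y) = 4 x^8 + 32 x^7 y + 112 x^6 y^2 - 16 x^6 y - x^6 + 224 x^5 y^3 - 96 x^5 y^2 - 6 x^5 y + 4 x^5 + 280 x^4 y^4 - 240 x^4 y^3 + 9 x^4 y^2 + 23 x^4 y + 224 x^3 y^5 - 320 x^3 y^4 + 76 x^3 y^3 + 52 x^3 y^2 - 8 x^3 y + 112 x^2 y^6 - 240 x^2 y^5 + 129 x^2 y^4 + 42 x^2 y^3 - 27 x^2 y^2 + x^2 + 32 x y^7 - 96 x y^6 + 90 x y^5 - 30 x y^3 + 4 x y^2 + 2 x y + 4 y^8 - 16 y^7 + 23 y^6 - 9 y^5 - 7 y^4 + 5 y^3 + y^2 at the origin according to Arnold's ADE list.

A_{2}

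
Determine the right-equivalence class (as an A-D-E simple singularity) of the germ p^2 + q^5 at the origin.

The Hessian of f at 0 is [[2, 0], [0, 0]] with rank 1, so corank 1. A Groebner basis of the Jacobian ideal J(f) in C{p,q} is {q^4, p}; counting standard monomials gives mu = 4. Corank 1: A-series; mu = 4 gives A_4.

A4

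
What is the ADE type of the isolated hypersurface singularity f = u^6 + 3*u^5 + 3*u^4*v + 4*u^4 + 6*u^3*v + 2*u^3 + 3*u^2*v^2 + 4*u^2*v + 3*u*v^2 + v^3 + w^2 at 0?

The Hessian of f at 0 is [[0, 0, 0], [0, 0, 0], [0, 0, 2]] with rank 1, so corank 2. A Groebner basis of the Jacobian ideal J(f) in C{u,v,w} is {v^3, u^2 - 3*v^2/2, u*v + 3*v^2/2, w}; counting standard monomials gives mu = 4. Corank 2; j^3 = (u + v)*(2*u^2 + 2*u*v + v^2) splits into three distinct lines over C (the quadratic factor has nonzero discriminant), so D_4.

D4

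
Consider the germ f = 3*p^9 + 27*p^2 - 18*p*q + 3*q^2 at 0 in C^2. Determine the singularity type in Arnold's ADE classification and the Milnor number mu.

The Hessian of f at 0 is [[54, -18], [-18, 6]] with rank 1, so corank 1. A Groebner basis of the Jacobian ideal J(f) in C{p,q} is {q^8, p - q/3}; counting standard monomials gives mu = 8. Corank 1: A-series; mu = 8 gives A_8.

Type A_8, Milnor number mu = 8.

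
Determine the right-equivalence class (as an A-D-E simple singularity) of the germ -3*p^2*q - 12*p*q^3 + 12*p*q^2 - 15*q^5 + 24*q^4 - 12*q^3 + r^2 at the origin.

D6

The Hessian of f at 0 has rank 1. Corank 2; j^3 = -3*q*(p - 2*q)^2 has shape L^2 M (L != M), so D-series; mu = 6 gives D_6.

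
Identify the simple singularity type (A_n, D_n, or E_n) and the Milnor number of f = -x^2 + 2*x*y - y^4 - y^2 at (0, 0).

The Hessian of f at 0 has rank 1. Corank 1: A-series; mu = 3 gives A_3.

Type A_{3}, Milnor number mu = 3.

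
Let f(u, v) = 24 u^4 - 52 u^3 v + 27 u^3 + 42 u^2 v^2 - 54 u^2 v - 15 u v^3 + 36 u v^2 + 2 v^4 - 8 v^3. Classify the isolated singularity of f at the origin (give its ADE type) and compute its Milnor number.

The Hessian of f at 0 has rank 0. Corank 2; j^3 = (3*u - 2*v)^3 is a perfect cube, so E-series; the 4-jet and mu = 7 give E_7.

Type E7, Milnor number mu = 7.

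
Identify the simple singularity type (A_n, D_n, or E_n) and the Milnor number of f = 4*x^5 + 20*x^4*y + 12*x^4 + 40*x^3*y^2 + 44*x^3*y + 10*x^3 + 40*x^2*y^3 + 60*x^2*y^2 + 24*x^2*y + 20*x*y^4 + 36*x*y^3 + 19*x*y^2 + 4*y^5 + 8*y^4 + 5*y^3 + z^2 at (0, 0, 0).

Type D_4, Milnor number mu = 4.

The Hessian of f at 0 is [[0, 0, 0], [0, 0, 0], [0, 0, 2]] with rank 1, so corank 2. A Groebner basis of the Jacobian ideal J(f) in C{x,y,z} is {y^3, x^2 - y^2/6, x*y + y^2/2, z}; counting standard monomials gives mu = 4. Corank 2; j^3 = (x + y)*(10*x^2 + 14*x*y + 5*y^2) splits into three distinct lines over C (the quadratic factor has nonzero discriminant), so D_4.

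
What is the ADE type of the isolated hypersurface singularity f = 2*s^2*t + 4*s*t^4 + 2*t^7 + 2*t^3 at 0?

The Hessian of f at 0 is [[0, 0], [0, 0]] with rank 0, so corank 2. A Groebner basis of the Jacobian ideal J(f) in C{s,t} is {t^3, s^2 + 3*t^2, s*t}; counting standard monomials gives mu = 4. Corank 2; j^3 = 2*t*(s^2 + t^2) splits into three distinct lines over C (the quadratic factor has nonzero discriminant), so D_4.

D4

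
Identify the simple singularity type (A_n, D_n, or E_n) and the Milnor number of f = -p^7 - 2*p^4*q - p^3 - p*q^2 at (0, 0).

The Hessian of f at 0 has rank 0. Corank 2; j^3 = -p*(p^2 + q^2) splits into three distinct lines over C (the quadratic factor has nonzero discriminant), so D_4.

Type D_{4}, Milnor number mu = 4.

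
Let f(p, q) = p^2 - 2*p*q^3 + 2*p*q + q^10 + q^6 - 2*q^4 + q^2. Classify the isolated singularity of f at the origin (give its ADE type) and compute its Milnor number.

The Hessian of f at 0 is [[2, 2], [2, 2]] with rank 1, so corank 1. A Groebner basis of the Jacobian ideal J(f) in C{p,q} is {p^3 + 3*p^2*q + 3*p*q^2 + p + q, -p + q^3 - q}; counting standard monomials gives mu = 9. Corank 1: A-series; mu = 9 gives A_9.

Type A9, Milnor number mu = 9.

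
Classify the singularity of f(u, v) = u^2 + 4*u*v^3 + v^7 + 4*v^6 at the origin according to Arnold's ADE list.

A6

The Hessian of f at 0 has rank 1. Corank 1: A-series; mu = 6 gives A_6.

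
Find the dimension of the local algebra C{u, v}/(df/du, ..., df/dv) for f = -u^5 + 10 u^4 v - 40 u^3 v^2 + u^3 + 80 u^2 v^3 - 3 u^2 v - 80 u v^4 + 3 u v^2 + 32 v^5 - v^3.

8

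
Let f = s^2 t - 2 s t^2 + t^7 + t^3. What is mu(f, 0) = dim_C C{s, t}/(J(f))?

The Hessian of f at 0 is [[0, 0], [0, 0]] with rank 0, so corank 2. A Groebner basis of the Jacobian ideal J(f) in C{s,t} is {s^2/7 + t^6 - t^2/7, s^3 - t^3, s*t - t^2}; counting standard monomials gives mu = 8. Corank 2; j^3 = t*(s - t)^2 has shape L^2 M (L != M), so D-series; mu = 8 gives D_8.

8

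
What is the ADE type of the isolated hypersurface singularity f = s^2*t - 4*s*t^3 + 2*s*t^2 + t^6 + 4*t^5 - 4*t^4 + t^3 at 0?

D_7

The Hessian of f at 0 has rank 0. Corank 2; j^3 = t*(s + t)^2 has shape L^2 M (L != M), so D-series; mu = 7 gives D_7.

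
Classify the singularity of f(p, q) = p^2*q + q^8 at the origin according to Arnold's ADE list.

The Hessian of f at 0 has rank 0. Corank 2; j^3 = p^2*q has shape L^2 M (L != M), so D-series; mu = 9 gives D_9.

D9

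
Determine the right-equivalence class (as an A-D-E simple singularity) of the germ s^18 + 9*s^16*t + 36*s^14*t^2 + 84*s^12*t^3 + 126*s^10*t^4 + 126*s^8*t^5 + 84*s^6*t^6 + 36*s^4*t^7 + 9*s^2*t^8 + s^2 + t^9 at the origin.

The Hessian of f at 0 is [[2, 0], [0, 0]] with rank 1, so corank 1. A Groebner basis of the Jacobian ideal J(f) in C{s,t} is {t^8, s}; counting standard monomials gives mu = 8. Corank 1: A-series; mu = 8 gives A_8.

A_{8}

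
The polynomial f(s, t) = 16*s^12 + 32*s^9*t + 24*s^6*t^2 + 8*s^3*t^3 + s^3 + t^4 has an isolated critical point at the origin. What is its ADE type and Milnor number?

Type E_{6}, Milnor number mu = 6.

The Hessian of f at 0 has rank 0. Corank 2; j^3 = s^3 is a perfect cube, so E-series; the 4-jet and mu = 6 give E_6.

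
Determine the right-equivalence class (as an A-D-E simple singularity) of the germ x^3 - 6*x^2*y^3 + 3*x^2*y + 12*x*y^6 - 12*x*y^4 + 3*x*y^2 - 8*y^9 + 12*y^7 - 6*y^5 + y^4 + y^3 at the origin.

The Hessian of f at 0 is [[0, 0], [0, 0]] with rank 0, so corank 2. A Groebner basis of the Jacobian ideal J(f) in C{x,y} is {y^3, x^2 + 2*x*y + y^2}; counting standard monomials gives mu = 6. Corank 2; j^3 = (x + y)^3 is a perfect cube, so E-series; the 4-jet and mu = 6 give E_6.

E_6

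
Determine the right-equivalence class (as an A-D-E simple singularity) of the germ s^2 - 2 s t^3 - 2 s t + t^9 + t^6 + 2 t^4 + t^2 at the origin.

A_8

The Hessian of f at 0 has rank 1. Corank 1: A-series; mu = 8 gives A_8.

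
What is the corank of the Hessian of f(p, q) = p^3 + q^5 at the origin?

Hessian at 0 has rank 0.

2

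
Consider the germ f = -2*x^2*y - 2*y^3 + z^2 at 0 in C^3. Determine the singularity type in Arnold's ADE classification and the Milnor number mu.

Type D_4, Milnor number mu = 4.

The Hessian of f at 0 has rank 1. Corank 2; j^3 = -2*y*(x^2 + y^2) splits into three distinct lines over C (the quadratic factor has nonzero discriminant), so D_4.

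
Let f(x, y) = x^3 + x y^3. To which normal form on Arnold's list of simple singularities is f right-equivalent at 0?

E_{7}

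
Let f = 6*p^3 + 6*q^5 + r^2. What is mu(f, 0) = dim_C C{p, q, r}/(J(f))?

8

The Hessian of f at 0 has rank 1. Corank 2; j^3 = 6*p^3 is a perfect cube, so E-series; the 5-jet and mu = 8 give E_8.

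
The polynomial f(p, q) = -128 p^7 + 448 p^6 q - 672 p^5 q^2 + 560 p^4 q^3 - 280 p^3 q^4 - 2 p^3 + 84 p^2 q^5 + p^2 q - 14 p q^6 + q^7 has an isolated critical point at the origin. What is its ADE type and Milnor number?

The Hessian of f at 0 has rank 0. Corank 2; j^3 = -p^2*(2*p - q) has shape L^2 M (L != M), so D-series; mu = 8 gives D_8.

Type D8, Milnor number mu = 8.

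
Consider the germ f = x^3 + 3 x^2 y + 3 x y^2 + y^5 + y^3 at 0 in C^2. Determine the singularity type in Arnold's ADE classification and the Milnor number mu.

The Hessian of f at 0 has rank 0. Corank 2; j^3 = (x + y)^3 is a perfect cube, so E-series; the 5-jet and mu = 8 give E_8.

Type E_{8}, Milnor number mu = 8.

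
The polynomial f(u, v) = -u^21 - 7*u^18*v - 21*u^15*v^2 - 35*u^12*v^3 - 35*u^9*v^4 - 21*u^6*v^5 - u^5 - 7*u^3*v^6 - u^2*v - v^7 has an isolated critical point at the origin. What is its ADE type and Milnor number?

The Hessian of f at 0 has rank 0. Corank 2; j^3 = -u^2*v has shape L^2 M (L != M), so D-series; mu = 8 gives D_8.

Type D_{8}, Milnor number mu = 8.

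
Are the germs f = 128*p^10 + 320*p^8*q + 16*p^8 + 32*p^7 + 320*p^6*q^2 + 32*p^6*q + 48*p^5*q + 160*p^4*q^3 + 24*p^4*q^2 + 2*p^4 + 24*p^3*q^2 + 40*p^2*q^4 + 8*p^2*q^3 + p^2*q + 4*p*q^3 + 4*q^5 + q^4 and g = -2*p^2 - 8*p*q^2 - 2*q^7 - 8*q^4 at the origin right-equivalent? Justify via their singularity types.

No.

The Hessian of f at 0 is [[0, 0], [0, 0]] with rank 0, so corank 2. A Groebner basis of the Jacobian ideal J(f) in C{p,q} is {p*q^2, p*q/2 + q^3, p^2 - 2*p*q}; counting standard monomials gives mu = 5. Corank 2; j^3 = p^2*q has shape L^2 M (L != M), so D-series; mu = 5 gives D_5. The Hessian of g at 0 is [[-4, 0], [0, 0]] with rank 1, so corank 1. A Groebner basis of the Jacobian ideal J(g) in C{p,q} is {p^3, p/2 + q^2}; counting standard monomials gives mu = 6. Corank 1: A-series; mu = 6 gives A_6. f is D_5 but g is A_6, hence not right-equivalent.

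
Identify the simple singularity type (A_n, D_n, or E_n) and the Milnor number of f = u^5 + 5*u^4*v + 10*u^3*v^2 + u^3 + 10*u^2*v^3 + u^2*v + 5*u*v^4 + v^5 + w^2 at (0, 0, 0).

The Hessian of f at 0 has rank 1. Corank 2; j^3 = u^2*(u + v) has shape L^2 M (L != M), so D-series; mu = 6 gives D_6.

Type D_6, Milnor number mu = 6.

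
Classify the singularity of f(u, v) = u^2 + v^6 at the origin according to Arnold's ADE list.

A_5

The Hessian of f at 0 has rank 1. Corank 1: A-series; mu = 5 gives A_5.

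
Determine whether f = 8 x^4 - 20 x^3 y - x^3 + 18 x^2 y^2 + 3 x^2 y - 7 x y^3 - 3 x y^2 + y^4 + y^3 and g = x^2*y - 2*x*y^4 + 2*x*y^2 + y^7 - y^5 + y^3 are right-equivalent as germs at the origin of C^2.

No.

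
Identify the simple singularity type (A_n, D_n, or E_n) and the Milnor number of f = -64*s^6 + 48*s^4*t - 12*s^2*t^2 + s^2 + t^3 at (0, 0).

Type A_2, Milnor number mu = 2.

The Hessian of f at 0 has rank 1. Corank 1: A-series; mu = 2 gives A_2.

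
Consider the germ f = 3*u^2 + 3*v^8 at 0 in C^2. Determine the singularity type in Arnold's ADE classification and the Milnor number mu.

Type A7, Milnor number mu = 7.

The Hessian of f at 0 has rank 1. Corank 1: A-series; mu = 7 gives A_7.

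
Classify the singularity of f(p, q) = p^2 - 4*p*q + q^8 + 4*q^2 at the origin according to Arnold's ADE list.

The Hessian of f at 0 has rank 1. Corank 1: A-series; mu = 7 gives A_7.

A_{7}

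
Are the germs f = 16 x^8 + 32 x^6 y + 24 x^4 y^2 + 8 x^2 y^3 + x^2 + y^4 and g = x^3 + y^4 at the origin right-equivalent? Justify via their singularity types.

No.

The Hessian of f at 0 has rank 1. Corank 1: A-series; mu = 3 gives A_3. The Hessian of g at 0 has rank 0. Corank 2; j^3 = x^3 is a perfect cube, so E-series; the 4-jet and mu = 6 give E_6. f is A_3 but g is E_6, hence not right-equivalent.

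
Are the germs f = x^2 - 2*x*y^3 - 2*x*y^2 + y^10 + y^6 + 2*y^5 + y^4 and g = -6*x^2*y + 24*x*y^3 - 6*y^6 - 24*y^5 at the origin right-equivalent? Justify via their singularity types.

No.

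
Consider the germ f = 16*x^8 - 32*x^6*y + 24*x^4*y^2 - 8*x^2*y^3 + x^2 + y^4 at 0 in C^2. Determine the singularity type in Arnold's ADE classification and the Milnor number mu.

Type A_3, Milnor number mu = 3.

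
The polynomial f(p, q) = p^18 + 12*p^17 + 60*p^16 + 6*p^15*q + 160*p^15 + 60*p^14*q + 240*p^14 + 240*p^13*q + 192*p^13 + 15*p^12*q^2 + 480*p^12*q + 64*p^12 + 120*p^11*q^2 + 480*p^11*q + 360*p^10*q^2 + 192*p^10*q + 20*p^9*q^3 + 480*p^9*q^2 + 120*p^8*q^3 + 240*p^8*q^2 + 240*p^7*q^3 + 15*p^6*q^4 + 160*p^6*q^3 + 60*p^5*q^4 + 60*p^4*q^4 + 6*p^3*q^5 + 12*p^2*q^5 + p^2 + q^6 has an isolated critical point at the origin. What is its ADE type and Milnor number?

Type A5, Milnor number mu = 5.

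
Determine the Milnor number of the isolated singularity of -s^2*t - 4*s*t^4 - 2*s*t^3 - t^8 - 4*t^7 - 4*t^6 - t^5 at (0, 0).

The Hessian of f at 0 has rank 0. Corank 2; j^3 = -s^2*t has shape L^2 M (L != M), so D-series; mu = 9 gives D_9.

9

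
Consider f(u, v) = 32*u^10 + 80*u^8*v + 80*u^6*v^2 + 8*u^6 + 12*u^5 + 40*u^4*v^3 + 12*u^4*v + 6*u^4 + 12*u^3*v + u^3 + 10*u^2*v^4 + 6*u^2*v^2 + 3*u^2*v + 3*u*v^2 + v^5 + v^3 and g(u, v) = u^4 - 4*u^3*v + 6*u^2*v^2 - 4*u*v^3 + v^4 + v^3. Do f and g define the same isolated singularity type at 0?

The Hessian of f at 0 is [[0, 0], [0, 0]] with rank 0, so corank 2. A Groebner basis of the Jacobian ideal J(f) in C{u,v} is {u^2/16 + u*v^3 + u*v^2/4 + u*v/8 + v^3/4 + v^2/16, v^4, u^3 + 3*u^2/4 + 3*u*v/2 + v^3 + 3*v^2/4, u^2*v - u^2/4 + u*v^2 - u*v/2 - v^2/4}; counting standard monomials gives mu = 8. Corank 2; j^3 = (u + v)^3 is a perfect cube, so E-series; the 5-jet and mu = 8 give E_8. The Hessian of g at 0 is [[0, 0], [0, 0]] with rank 0, so corank 2. A Groebner basis of the Jacobian ideal J(g) in C{u,v} is {u^3 - 3*u^2*v, v^2}; counting standard monomials gives mu = 6. Corank 2; j^3 = v^3 is a perfect cube, so E-series; the 4-jet and mu = 6 give E_6. f is E_8 but g is E_6, hence not right-equivalent.

No.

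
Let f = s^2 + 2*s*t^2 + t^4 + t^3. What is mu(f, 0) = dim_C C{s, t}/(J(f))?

2

The Hessian of f at 0 is [[2, 0], [0, 0]] with rank 1, so corank 1. A Groebner basis of the Jacobian ideal J(f) in C{s,t} is {t^2, s}; counting standard monomials gives mu = 2. Corank 1: A-series; mu = 2 gives A_2.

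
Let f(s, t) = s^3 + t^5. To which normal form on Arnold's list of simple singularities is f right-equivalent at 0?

The Hessian of f at 0 has rank 0. Corank 2; j^3 = s^3 is a perfect cube, so E-series; the 5-jet and mu = 8 give E_8.

E8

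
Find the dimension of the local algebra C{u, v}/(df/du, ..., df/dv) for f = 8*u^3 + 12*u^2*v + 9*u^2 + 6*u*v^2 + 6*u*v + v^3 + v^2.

The Hessian of f at 0 is [[18, 6], [6, 2]] with rank 1, so corank 1. A Groebner basis of the Jacobian ideal J(f) in C{u,v} is {v^2, u + v/3}; counting standard monomials gives mu = 2. Corank 1: A-series; mu = 2 gives A_2.

2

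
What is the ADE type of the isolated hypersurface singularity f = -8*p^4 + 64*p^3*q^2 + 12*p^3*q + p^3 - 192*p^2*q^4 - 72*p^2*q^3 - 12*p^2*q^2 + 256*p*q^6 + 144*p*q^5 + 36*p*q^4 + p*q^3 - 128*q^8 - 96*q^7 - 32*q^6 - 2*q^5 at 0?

The Hessian of f at 0 is [[0, 0], [0, 0]] with rank 0, so corank 2. A Groebner basis of the Jacobian ideal J(f) in C{p,q} is {3*p^2/8 + q^4 + q^3/8, p^3, p^2*q - p^2/8 - q^3/24, p^2/4 + p*q^2 + q^3/12}; counting standard monomials gives mu = 7. Corank 2; j^3 = p^3 is a perfect cube, so E-series; the 4-jet and mu = 7 give E_7.

E7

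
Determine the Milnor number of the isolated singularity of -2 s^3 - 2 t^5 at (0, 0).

8

The Hessian of f at 0 has rank 0. Corank 2; j^3 = -2*s^3 is a perfect cube, so E-series; the 5-jet and mu = 8 give E_8.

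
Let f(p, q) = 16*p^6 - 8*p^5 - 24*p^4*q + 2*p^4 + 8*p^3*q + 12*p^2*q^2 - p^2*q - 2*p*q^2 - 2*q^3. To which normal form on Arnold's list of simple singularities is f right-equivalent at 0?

D4

The Hessian of f at 0 has rank 0. Corank 2; j^3 = -q*(p^2 + 2*p*q + 2*q^2) splits into three distinct lines over C (the quadratic factor has nonzero discriminant), so D_4.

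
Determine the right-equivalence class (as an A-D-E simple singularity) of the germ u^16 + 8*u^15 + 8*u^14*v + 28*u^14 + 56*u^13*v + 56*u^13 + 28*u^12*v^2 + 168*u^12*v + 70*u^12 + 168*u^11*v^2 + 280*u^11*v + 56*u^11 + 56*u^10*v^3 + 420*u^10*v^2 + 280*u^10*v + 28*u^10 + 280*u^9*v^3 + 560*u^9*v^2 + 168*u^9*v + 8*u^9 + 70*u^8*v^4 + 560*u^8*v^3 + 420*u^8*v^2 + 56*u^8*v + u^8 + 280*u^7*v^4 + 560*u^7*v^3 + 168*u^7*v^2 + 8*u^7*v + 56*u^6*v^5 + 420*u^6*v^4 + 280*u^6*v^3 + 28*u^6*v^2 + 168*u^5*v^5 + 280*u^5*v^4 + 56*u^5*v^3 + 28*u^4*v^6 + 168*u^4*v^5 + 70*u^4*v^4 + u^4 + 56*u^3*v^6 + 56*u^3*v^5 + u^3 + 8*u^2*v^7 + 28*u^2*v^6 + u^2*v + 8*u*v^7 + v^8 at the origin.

The Hessian of f at 0 has rank 0. Corank 2; j^3 = u^2*(u + v) has shape L^2 M (L != M), so D-series; mu = 9 gives D_9.

D_9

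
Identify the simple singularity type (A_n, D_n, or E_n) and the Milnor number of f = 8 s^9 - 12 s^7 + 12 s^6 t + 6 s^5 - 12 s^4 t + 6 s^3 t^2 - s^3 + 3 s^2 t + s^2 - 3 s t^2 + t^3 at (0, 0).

Type A2, Milnor number mu = 2.

The Hessian of f at 0 has rank 1. Corank 1: A-series; mu = 2 gives A_2.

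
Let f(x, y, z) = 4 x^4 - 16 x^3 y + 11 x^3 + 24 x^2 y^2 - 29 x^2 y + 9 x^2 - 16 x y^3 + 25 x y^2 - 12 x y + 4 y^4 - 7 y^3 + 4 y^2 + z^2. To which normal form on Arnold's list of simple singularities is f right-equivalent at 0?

A_{2}

The Hessian of f at 0 is [[18, -12, 0], [-12, 8, 0], [0, 0, 2]] with rank 2, so corank 1. A Groebner basis of the Jacobian ideal J(f) in C{x,y,z} is {y^2, x - 2*y/3, z}; counting standard monomials gives mu = 2. Corank 1: A-series; mu = 2 gives A_2.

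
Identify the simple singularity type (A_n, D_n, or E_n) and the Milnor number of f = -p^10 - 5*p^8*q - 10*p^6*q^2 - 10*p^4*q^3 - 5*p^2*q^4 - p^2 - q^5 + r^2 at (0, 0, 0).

The Hessian of f at 0 has rank 2. Corank 1: A-series; mu = 4 gives A_4.

Type A4, Milnor number mu = 4.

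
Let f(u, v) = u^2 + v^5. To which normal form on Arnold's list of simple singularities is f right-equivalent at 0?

The Hessian of f at 0 is [[2, 0], [0, 0]] with rank 1, so corank 1. A Groebner basis of the Jacobian ideal J(f) in C{u,v} is {v^4, u}; counting standard monomials gives mu = 4. Corank 1: A-series; mu = 4 gives A_4.

A_4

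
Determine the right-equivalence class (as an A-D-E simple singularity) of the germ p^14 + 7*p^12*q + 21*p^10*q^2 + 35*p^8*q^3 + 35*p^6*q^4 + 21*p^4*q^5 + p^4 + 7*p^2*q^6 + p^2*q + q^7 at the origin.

D8

The Hessian of f at 0 is [[0, 0], [0, 0]] with rank 0, so corank 2. A Groebner basis of the Jacobian ideal J(f) in C{p,q} is {p^2/7 + q^6, p^3, p*q}; counting standard monomials gives mu = 8. Corank 2; j^3 = p^2*q has shape L^2 M (L != M), so D-series; mu = 8 gives D_8.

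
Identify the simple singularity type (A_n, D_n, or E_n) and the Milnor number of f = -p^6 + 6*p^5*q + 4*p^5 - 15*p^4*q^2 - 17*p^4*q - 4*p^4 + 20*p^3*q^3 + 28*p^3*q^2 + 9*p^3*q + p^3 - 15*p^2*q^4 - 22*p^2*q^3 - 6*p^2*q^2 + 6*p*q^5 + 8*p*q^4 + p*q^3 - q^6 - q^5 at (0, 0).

Type E7, Milnor number mu = 7.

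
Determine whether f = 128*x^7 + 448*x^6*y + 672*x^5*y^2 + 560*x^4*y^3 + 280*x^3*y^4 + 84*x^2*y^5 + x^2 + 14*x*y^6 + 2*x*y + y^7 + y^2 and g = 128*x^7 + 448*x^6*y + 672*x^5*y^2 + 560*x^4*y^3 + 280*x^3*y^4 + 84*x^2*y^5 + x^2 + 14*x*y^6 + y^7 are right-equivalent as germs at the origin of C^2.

Yes.

The Hessian of f at 0 has rank 1. Corank 1: A-series; mu = 6 gives A_6. The Hessian of g at 0 has rank 1. Corank 1: A-series; mu = 6 gives A_6. Both have type A_6, hence right-equivalent.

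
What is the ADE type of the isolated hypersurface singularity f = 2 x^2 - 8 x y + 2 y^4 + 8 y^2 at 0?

The Hessian of f at 0 is [[4, -8], [-8, 16]] with rank 1, so corank 1. A Groebner basis of the Jacobian ideal J(f) in C{x,y} is {y^3, x - 2*y}; counting standard monomials gives mu = 3. Corank 1: A-series; mu = 3 gives A_3.

A_{3}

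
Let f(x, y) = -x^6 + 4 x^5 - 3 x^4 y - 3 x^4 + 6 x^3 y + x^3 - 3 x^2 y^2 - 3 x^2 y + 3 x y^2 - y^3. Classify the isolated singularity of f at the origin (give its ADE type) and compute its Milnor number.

The Hessian of f at 0 is [[0, 0], [0, 0]] with rank 0, so corank 2. A Groebner basis of the Jacobian ideal J(f) in C{x,y} is {3*x^2/8 + x*y^3 - 3*x*y^2/4 - 3*x*y/4 + 3*y^3/4 + 3*y^2/8, x^2/2 - x*y^2 - x*y + y^4 + y^3 + y^2/2, x^3 - 3*x^2/4 - 3*x*y^2/2 + 3*x*y/2 + y^3/2 - 3*y^2/4, x^2*y - x^2/4 - 3*x*y^2/2 + x*y/2 + y^3/2 - y^2/4}; counting standard monomials gives mu = 8. Corank 2; j^3 = (x - y)^3 is a perfect cube, so E-series; the 5-jet and mu = 8 give E_8.

Type E_{8}, Milnor number mu = 8.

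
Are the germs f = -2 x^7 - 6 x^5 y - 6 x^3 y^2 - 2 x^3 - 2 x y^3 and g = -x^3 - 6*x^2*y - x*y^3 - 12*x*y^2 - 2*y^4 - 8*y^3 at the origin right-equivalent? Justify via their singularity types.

Yes.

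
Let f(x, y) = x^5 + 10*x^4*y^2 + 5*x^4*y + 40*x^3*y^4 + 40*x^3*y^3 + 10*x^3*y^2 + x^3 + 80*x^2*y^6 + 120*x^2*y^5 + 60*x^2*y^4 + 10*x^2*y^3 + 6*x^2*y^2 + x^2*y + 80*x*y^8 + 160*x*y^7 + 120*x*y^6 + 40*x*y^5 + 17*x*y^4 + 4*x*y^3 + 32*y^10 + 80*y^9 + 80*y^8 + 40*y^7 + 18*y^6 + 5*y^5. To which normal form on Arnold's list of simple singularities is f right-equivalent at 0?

The Hessian of f at 0 has rank 0. Corank 2; j^3 = x^2*(x + y) has shape L^2 M (L != M), so D-series; mu = 6 gives D_6.

D_6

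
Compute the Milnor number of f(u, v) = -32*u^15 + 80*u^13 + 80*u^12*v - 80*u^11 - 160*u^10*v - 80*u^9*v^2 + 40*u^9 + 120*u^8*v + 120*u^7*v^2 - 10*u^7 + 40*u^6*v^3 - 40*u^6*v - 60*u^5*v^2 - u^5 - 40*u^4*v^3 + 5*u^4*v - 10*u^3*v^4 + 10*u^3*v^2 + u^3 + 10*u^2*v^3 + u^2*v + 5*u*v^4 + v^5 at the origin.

6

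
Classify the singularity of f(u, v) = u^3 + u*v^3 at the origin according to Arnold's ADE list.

The Hessian of f at 0 has rank 0. Corank 2; j^3 = u^3 is a perfect cube, so E-series; the 4-jet and mu = 7 give E_7.

E7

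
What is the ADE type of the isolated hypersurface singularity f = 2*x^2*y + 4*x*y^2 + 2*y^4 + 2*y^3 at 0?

D5

The Hessian of f at 0 has rank 0. Corank 2; j^3 = 2*y*(x + y)^2 has shape L^2 M (L != M), so D-series; mu = 5 gives D_5.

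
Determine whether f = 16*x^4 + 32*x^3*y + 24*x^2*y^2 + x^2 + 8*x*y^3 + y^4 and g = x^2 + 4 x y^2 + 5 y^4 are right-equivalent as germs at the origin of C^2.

Yes.

The Hessian of f at 0 is [[2, 0], [0, 0]] with rank 1, so corank 1. A Groebner basis of the Jacobian ideal J(f) in C{x,y} is {y^3, x}; counting standard monomials gives mu = 3. Corank 1: A-series; mu = 3 gives A_3. The Hessian of g at 0 is [[2, 0], [0, 0]] with rank 1, so corank 1. A Groebner basis of the Jacobian ideal J(g) in C{x,y} is {x^2, x*y, x/2 + y^2}; counting standard monomials gives mu = 3. Corank 1: A-series; mu = 3 gives A_3. Both have type A_3, hence right-equivalent.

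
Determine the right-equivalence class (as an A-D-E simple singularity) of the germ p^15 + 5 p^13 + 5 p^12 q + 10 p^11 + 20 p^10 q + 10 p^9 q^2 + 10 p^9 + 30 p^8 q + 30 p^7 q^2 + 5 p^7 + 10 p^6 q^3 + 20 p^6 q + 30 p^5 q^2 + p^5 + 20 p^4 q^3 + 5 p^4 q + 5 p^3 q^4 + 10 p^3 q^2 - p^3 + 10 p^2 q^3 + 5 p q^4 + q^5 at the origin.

The Hessian of f at 0 is [[0, 0], [0, 0]] with rank 0, so corank 2. A Groebner basis of the Jacobian ideal J(f) in C{p,q} is {q^5, p*q^3 + q^4/4, p^2}; counting standard monomials gives mu = 8. Corank 2; j^3 = -p^3 is a perfect cube, so E-series; the 5-jet and mu = 8 give E_8.

E_8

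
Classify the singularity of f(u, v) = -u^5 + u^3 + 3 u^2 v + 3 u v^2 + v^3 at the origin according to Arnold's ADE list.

The Hessian of f at 0 has rank 0. Corank 2; j^3 = (u + v)^3 is a perfect cube, so E-series; the 5-jet and mu = 8 give E_8.

E_8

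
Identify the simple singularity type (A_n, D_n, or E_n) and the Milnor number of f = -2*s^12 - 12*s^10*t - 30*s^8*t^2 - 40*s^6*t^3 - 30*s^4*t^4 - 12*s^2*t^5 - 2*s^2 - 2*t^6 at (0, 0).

The Hessian of f at 0 has rank 1. Corank 1: A-series; mu = 5 gives A_5.

Type A5, Milnor number mu = 5.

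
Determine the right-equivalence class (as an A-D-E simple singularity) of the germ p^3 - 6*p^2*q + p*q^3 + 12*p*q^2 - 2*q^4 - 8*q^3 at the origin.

E_{7}

The Hessian of f at 0 is [[0, 0], [0, 0]] with rank 0, so corank 2. A Groebner basis of the Jacobian ideal J(f) in C{p,q} is {p^3 - 6*p^2*q - 48*p^2 + 192*p*q - 192*q^2, 6*p^2 + p*q^2 - 24*p*q + 24*q^2, 3*p^2 - 12*p*q + q^3 + 12*q^2}; counting standard monomials gives mu = 7. Corank 2; j^3 = (p - 2*q)^3 is a perfect cube, so E-series; the 4-jet and mu = 7 give E_7.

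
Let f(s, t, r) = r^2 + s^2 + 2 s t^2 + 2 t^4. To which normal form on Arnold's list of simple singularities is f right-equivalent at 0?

A_{3}

The Hessian of f at 0 is [[2, 0, 0], [0, 0, 0], [0, 0, 2]] with rank 2, so corank 1. A Groebner basis of the Jacobian ideal J(f) in C{s,t,r} is {s^2, s*t, s + t^2, r}; counting standard monomials gives mu = 3. Corank 1: A-series; mu = 3 gives A_3.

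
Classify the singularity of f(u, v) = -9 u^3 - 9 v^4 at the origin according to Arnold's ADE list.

E_{6}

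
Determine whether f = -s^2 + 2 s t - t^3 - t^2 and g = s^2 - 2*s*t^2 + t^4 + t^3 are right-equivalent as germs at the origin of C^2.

Yes.

The Hessian of f at 0 has rank 1. Corank 1: A-series; mu = 2 gives A_2. The Hessian of g at 0 has rank 1. Corank 1: A-series; mu = 2 gives A_2. Both have type A_2, hence right-equivalent.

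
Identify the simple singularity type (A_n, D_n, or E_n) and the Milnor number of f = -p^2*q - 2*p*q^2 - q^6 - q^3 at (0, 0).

Type D7, Milnor number mu = 7.

The Hessian of f at 0 has rank 0. Corank 2; j^3 = -q*(p + q)^2 has shape L^2 M (L != M), so D-series; mu = 7 gives D_7.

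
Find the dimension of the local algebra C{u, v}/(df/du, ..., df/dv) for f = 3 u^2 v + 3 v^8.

The Hessian of f at 0 has rank 0. Corank 2; j^3 = 3*u^2*v has shape L^2 M (L != M), so D-series; mu = 9 gives D_9.

9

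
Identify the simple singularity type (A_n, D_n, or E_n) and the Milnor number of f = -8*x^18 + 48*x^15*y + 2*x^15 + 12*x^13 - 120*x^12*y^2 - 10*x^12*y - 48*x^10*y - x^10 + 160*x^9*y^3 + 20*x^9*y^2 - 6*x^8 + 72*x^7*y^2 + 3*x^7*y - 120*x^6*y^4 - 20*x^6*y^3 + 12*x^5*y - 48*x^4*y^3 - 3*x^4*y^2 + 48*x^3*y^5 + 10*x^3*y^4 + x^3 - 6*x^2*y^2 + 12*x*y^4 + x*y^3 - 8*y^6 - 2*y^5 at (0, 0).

The Hessian of f at 0 has rank 0. Corank 2; j^3 = x^3 is a perfect cube, so E-series; the 4-jet and mu = 7 give E_7.

Type E7, Milnor number mu = 7.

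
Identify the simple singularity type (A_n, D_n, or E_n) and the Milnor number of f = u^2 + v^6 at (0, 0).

The Hessian of f at 0 has rank 1. Corank 1: A-series; mu = 5 gives A_5.

Type A5, Milnor number mu = 5.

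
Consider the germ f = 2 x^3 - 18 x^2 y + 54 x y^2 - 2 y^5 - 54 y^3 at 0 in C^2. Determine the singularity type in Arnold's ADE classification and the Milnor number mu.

Type E_{8}, Milnor number mu = 8.

The Hessian of f at 0 is [[0, 0], [0, 0]] with rank 0, so corank 2. A Groebner basis of the Jacobian ideal J(f) in C{x,y} is {y^4, x^2 - 6*x*y + 9*y^2}; counting standard monomials gives mu = 8. Corank 2; j^3 = 2*(x - 3*y)^3 is a perfect cube, so E-series; the 5-jet and mu = 8 give E_8.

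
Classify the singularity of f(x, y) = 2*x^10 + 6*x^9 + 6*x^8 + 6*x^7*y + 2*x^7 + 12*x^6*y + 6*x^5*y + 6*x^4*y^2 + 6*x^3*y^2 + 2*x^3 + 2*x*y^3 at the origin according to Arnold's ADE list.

E7

The Hessian of f at 0 has rank 0. Corank 2; j^3 = 2*x^3 is a perfect cube, so E-series; the 4-jet and mu = 7 give E_7.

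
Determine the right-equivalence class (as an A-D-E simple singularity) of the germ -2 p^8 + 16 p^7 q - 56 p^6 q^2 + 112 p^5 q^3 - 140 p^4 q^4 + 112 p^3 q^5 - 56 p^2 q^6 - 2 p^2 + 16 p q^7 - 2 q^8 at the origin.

The Hessian of f at 0 has rank 1. Corank 1: A-series; mu = 7 gives A_7.

A_7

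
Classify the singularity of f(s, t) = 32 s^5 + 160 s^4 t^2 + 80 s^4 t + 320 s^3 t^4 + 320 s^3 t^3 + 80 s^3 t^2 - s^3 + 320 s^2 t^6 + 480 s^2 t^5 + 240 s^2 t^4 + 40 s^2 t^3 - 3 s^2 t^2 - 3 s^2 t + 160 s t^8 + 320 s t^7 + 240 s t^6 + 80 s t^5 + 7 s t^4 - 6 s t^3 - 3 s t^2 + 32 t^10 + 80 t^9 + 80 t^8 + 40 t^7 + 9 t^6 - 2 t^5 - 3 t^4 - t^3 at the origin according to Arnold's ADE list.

The Hessian of f at 0 is [[0, 0], [0, 0]] with rank 0, so corank 2. A Groebner basis of the Jacobian ideal J(f) in C{s,t} is {-7*s^2/8 + s*t^3 - 7*s*t^2/4 - 7*s*t/4 - 7*t^3/4 - 7*t^2/8, s^2 + 2*s*t^2 + 2*s*t + t^4 + 2*t^3 + t^2, s^3 + 3*s^2/4 - 3*s*t^2/2 + 3*s*t/2 - t^3/2 + 3*t^2/4, s^2*t - s^2/4 + 3*s*t^2/2 - s*t/2 + t^3/2 - t^2/4}; counting standard monomials gives mu = 8. Corank 2; j^3 = -(s + t)^3 is a perfect cube, so E-series; the 5-jet and mu = 8 give E_8.

E8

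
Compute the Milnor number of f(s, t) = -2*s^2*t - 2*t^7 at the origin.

The Hessian of f at 0 is [[0, 0], [0, 0]] with rank 0, so corank 2. A Groebner basis of the Jacobian ideal J(f) in C{s,t} is {s^2/7 + t^6, s^3, s*t}; counting standard monomials gives mu = 8. Corank 2; j^3 = -2*s^2*t has shape L^2 M (L != M), so D-series; mu = 8 gives D_8.

8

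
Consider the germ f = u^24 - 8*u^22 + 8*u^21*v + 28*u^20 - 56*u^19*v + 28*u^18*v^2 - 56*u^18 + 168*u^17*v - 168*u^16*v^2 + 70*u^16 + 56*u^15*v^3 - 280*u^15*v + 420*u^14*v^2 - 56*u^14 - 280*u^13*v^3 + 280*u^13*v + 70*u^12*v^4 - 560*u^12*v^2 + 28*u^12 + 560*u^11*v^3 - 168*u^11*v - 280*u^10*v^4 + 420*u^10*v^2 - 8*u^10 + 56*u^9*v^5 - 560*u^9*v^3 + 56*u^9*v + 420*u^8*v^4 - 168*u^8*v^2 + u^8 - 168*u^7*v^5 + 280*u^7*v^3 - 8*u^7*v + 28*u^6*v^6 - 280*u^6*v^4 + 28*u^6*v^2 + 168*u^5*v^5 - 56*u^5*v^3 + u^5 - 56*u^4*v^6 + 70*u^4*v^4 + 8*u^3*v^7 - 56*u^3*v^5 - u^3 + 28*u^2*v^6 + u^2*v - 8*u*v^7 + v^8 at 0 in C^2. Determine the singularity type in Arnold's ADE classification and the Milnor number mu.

Type D_{9}, Milnor number mu = 9.

The Hessian of f at 0 has rank 0. Corank 2; j^3 = -u^2*(u - v) has shape L^2 M (L != M), so D-series; mu = 9 gives D_9.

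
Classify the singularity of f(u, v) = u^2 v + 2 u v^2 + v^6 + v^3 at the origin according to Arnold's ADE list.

The Hessian of f at 0 is [[0, 0], [0, 0]] with rank 0, so corank 2. A Groebner basis of the Jacobian ideal J(f) in C{u,v} is {u^2/6 + v^5 - v^2/6, u^3 + v^3, u*v + v^2}; counting standard monomials gives mu = 7. Corank 2; j^3 = v*(u + v)^2 has shape L^2 M (L != M), so D-series; mu = 7 gives D_7.

D7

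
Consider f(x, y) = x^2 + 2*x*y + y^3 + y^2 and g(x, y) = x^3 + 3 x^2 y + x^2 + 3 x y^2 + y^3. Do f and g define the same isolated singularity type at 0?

The Hessian of f at 0 is [[2, 2], [2, 2]] with rank 1, so corank 1. A Groebner basis of the Jacobian ideal J(f) in C{x,y} is {y^2, x + y}; counting standard monomials gives mu = 2. Corank 1: A-series; mu = 2 gives A_2. The Hessian of g at 0 is [[2, 0], [0, 0]] with rank 1, so corank 1. A Groebner basis of the Jacobian ideal J(g) in C{x,y} is {y^2, x}; counting standard monomials gives mu = 2. Corank 1: A-series; mu = 2 gives A_2. Both have type A_2, hence right-equivalent.

Yes.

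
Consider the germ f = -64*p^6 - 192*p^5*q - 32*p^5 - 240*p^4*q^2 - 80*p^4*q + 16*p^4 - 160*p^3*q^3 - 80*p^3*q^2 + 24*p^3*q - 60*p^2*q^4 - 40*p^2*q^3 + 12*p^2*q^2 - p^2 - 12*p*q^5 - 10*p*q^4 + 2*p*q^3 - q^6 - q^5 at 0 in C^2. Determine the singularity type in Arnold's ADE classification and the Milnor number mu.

The Hessian of f at 0 has rank 1. Corank 1: A-series; mu = 4 gives A_4.

Type A4, Milnor number mu = 4.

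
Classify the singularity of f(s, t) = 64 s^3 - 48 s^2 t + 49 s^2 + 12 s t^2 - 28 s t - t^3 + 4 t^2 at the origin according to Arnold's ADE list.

The Hessian of f at 0 has rank 1. Corank 1: A-series; mu = 2 gives A_2.

A_{2}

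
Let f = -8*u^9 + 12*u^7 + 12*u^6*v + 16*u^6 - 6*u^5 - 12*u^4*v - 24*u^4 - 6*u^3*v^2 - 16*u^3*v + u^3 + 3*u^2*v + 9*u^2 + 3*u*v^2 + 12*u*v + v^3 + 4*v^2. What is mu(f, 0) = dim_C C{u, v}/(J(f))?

The Hessian of f at 0 is [[18, 12], [12, 8]] with rank 1, so corank 1. A Groebner basis of the Jacobian ideal J(f) in C{u,v} is {v^2, u + 2*v/3}; counting standard monomials gives mu = 2. Corank 1: A-series; mu = 2 gives A_2.

2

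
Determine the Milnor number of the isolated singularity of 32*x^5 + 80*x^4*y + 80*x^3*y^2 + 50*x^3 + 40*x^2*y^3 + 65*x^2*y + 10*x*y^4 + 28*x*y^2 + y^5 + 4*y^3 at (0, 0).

6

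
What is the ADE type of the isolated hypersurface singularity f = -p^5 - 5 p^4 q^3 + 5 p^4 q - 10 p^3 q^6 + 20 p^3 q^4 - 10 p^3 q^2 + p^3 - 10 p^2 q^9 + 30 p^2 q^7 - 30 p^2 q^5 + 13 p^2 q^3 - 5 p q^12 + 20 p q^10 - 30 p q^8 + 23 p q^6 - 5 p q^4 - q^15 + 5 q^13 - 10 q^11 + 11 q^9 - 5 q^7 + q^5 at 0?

E8

The Hessian of f at 0 has rank 0. Corank 2; j^3 = p^3 is a perfect cube, so E-series; the 5-jet and mu = 8 give E_8.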